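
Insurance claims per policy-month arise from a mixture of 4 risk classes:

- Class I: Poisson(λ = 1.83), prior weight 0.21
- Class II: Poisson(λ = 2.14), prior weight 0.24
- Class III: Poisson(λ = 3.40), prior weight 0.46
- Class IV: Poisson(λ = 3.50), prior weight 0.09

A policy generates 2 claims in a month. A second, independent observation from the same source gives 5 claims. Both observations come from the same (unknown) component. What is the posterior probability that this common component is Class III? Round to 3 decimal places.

Apply Bayes' rule: the posterior for each component is proportional to its prior times its likelihood at x.
Since both observations come from the same component, the likelihood for component k is f_k(x₁)·f_k(x₂).
  p_I = [0.268604] × [0.0274357] = 0.00736934
  p_II = [0.269406] × [0.0440045] = 0.0118551
  p_III = [0.192898] × [0.126361] = 0.0243747
  p_IV = [0.184959] × [0.132169] = 0.0244458
Weight by the priors:
  π_I·p_I = 0.21 × 0.00736934 = 0.00154756
  π_II·p_II = 0.24 × 0.0118551 = 0.00284522
  π_III·p_III = 0.46 × 0.0243747 = 0.0112123
  π_IV·p_IV = 0.09 × 0.0244458 = 0.00220012
Sum: 0.00154756 + 0.00284522 + 0.0112123 + 0.00220012 = 0.0178052
P(Class III | x₁, x₂) ≈ 0.630

0.630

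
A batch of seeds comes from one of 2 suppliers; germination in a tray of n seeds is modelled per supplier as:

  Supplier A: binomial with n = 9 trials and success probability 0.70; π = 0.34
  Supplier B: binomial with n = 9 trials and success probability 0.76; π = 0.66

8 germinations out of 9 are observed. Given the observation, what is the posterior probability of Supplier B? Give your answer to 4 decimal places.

0.7499

The responsibility of component k is P(Z=k) f_k(x) divided by Σ_j P(Z=j) f_j(x).
Component likelihoods at x = 8 germinations out of 9:
  L_A = C(9,8)·0.70^8·0.30^1 = 9·0.057648·0.3 = 0.15565
  L_B = C(9,8)·0.76^8·0.24^1 = 9·0.111303·0.24 = 0.240416
Unnormalised posteriors:
  P(Z=A)·L_A = 0.34 × 0.15565 = 0.0529209
  P(Z=B)·L_B = 0.66 × 0.240416 = 0.158674
Marginal: 0.0529209 + 0.158674 = 0.211595
P(Supplier B | x) = 0.158674 / 0.211595 ≈ 0.7499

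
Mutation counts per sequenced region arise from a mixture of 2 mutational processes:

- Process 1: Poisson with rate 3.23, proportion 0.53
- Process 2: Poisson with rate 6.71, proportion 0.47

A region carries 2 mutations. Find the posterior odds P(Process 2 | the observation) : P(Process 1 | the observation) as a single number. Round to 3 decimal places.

0.118

The posterior odds equal the prior odds times the likelihood ratio: (P(Z=i)/P(Z=j))·(f_i(x)/f_j(x)).
Component likelihoods at x = 2 mutations:
  f_1 = 0.20635
  f_2 = 0.0274346
0.0128943 / 0.109365 ≈ 0.118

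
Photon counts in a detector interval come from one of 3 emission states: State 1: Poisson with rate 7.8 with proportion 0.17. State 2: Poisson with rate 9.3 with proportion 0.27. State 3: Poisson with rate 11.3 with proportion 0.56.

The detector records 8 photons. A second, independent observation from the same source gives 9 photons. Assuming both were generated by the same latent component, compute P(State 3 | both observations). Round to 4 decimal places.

0.3891

The responsibility of component k is w_k f_k(x) divided by Σ_j w_j f_j(x).
Since both observations come from the same component, the likelihood for component k is f_k(x₁)·f_k(x₂).
  p_1 = [0.139232] × [0.120668] = 0.0168008
  p_2 = [0.126883] × [0.131113] = 0.016636
  p_3 = [0.0815792] × [0.102427] = 0.00835593
Unnormalised posteriors:
  w_1·p_1 = 0.17 × 0.0168008 = 0.00285614
  w_2·p_2 = 0.27 × 0.016636 = 0.00449172
  w_3·p_3 = 0.56 × 0.00835593 = 0.00467932
Evidence: 0.00285614 + 0.00449172 + 0.00467932 = 0.0120272
P(State 3 | x₁, x₂) ≈ 0.3891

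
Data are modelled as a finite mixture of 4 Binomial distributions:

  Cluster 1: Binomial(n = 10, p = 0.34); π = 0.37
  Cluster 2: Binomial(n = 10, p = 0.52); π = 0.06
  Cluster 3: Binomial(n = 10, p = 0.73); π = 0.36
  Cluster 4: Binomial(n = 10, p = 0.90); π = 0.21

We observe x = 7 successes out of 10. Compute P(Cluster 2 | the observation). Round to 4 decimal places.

Posterior ∝ prior × likelihood, so P(k | x) ∝ P(Z=k) f_k(x); normalise over all components.
Binomial probabilities:
  L_1 = C(10,7)·0.34^7·0.66^3 = 120·0.000525234·0.287496 = 0.0181203
  L_2 = C(10,7)·0.52^7·0.48^3 = 120·0.0102807·0.110592 = 0.136436
  L_3 = C(10,7)·0.73^7·0.27^3 = 120·0.110474·0.019683 = 0.260935
  L_4 = C(10,7)·0.90^7·0.10^3 = 120·0.478297·0.001 = 0.0573956
Weight by the priors:
  P(Z=1)·L_1 = 0.37 × 0.0181203 = 0.00670451
  P(Z=2)·L_2 = 0.06 × 0.136436 = 0.00818615
  P(Z=3)·L_3 = 0.36 × 0.260935 = 0.0939366
  P(Z=4)·L_4 = 0.21 × 0.0573956 = 0.0120531
Evidence: 0.00670451 + 0.00818615 + 0.0939366 + 0.0120531 = 0.12088
Responsibility of Cluster 2: 0.00818615 / 0.12088 ≈ 0.0677

0.0677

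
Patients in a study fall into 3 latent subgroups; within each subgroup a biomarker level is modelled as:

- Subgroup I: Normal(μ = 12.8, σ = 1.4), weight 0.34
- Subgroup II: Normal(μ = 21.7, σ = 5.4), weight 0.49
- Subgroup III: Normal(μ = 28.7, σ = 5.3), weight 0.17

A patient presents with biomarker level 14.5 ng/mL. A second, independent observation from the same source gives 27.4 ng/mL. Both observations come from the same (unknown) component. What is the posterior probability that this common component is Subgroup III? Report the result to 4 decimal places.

P(component k | x) = P(Z=k)·f_k(x) / marginal(x), where marginal(x) = Σ_j P(Z=j)·f_j(x).
Since both observations come from the same component, the likelihood for component k is f_k(x₁)·f_k(x₂).
  p_I = [0.136333] × [6.90099e-25] = 9.40833e-26
  p_II = [0.0303722] × [0.0423225] = 0.00128543
  p_III = [0.00207909] × [0.0730415] = 0.00015186
Weight by the priors:
  P(Z=I)·p_I = 0.34 × 9.40833e-26 = 3.19883e-26
  P(Z=II)·p_II = 0.49 × 0.00128543 = 0.00062986
  P(Z=III)·p_III = 0.17 × 0.00015186 = 2.58162e-05
Denominator: 3.19883e-26 + 0.00062986 + 2.58162e-05 = 0.000655677
So the posterior for Subgroup III is 2.58162e-05 / 0.000655677 ≈ 0.0394.

0.0394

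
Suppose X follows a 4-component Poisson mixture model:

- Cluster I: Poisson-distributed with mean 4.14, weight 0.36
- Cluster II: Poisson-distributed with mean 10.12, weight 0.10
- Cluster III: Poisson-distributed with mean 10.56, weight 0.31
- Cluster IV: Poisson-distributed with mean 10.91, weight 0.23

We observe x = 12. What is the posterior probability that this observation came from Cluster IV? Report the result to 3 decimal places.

0.371

P(component k | x) = π_k·f_k(x) / marginal(x), where marginal(x) = Σ_j π_j·f_j(x).
Poisson probabilities:
  L_I = 0.000842729
  L_II = 0.0969994
  L_III = 0.104107
  L_IV = 0.108494
Multiply by the mixture weights:
  π_I·L_I = 0.36 × 0.000842729 = 0.000303382
  π_II·L_II = 0.10 × 0.0969994 = 0.00969994
  π_III·L_III = 0.31 × 0.104107 = 0.0322732
  π_IV·L_IV = 0.23 × 0.108494 = 0.0249537
Marginal: 0.000303382 + 0.00969994 + 0.0322732 + 0.0249537 = 0.0672302
P(Cluster IV | data) ≈ 0.371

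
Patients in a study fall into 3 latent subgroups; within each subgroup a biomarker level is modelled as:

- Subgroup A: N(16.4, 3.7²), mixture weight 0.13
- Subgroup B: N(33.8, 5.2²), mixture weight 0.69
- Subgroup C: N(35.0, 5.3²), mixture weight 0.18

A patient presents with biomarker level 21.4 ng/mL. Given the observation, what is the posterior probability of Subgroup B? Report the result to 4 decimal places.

0.3347

P(component k | x) = π_k·f_k(x) / marginal(x), where marginal(x) = Σ_j π_j·f_j(x).
Normal densities:
  f_A = 0.0432678
  f_B = 0.0044681
  f_C = 0.0027978
Multiply by the mixture weights:
  π_A·f_A = 0.13 × 0.0432678 = 0.00562481
  π_B·f_B = 0.69 × 0.0044681 = 0.00308299
  π_C·f_C = 0.18 × 0.0027978 = 0.000503605
Marginal: 0.00562481 + 0.00308299 + 0.000503605 = 0.00921141
P(Subgroup B | data) = 0.00308299 / 0.00921141 ≈ 0.3347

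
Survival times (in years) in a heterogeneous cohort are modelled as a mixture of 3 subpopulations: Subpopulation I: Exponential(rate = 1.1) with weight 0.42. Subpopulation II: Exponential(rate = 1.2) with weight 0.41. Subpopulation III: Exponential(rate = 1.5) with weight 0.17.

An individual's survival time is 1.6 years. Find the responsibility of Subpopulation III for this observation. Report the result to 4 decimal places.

The responsibility of component k is w_k f_k(x) divided by Σ_j w_j f_j(x).
Component likelihoods at x = 1.6 years:
  p_I = 1.1·e^(−1.1·1.6) = 1.1·e^(−1.7600) = 0.189249
  p_II = 1.2·e^(−1.2·1.6) = 1.2·e^(−1.9200) = 0.175928
  p_III = 1.5·e^(−1.5·1.6) = 1.5·e^(−2.4000) = 0.136077
Weight by the priors:
  w_I·p_I = 0.42 × 0.189249 = 0.0794847
  w_II·p_II = 0.41 × 0.175928 = 0.0721306
  w_III·p_III = 0.17 × 0.136077 = 0.0231331
Marginal: 0.0794847 + 0.0721306 + 0.0231331 = 0.174748
P(Subpopulation III | data) = 0.0231331 / 0.174748 ≈ 0.1324

0.1324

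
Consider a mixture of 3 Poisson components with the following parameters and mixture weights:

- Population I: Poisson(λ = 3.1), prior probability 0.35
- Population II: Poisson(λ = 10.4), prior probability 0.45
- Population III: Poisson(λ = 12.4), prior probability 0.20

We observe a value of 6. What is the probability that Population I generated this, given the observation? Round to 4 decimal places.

By Bayes' theorem, P(k | x) = π_k f_k(x) / Σ_j π_j f_j(x).
Poisson probabilities:
  L_I = 0.0555296
  L_II = 0.0534817
  L_III = 0.0207944
Weight by the priors:
  π_I·L_I = 0.35 × 0.0555296 = 0.0194354
  π_II·L_II = 0.45 × 0.0534817 = 0.0240667
  π_III·L_III = 0.20 × 0.0207944 = 0.00415888
Normaliser: 0.0194354 + 0.0240667 + 0.00415888 = 0.047661
Responsibility of Population I: 0.0194354 / 0.047661 ≈ 0.4078

0.4078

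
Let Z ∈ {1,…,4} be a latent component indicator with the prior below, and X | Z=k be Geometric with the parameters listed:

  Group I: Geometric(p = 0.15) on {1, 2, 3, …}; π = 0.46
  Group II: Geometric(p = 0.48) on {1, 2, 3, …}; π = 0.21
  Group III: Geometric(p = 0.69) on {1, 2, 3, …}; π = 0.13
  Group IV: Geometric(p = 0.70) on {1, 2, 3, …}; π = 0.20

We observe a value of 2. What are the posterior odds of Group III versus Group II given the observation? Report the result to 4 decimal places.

0.5305

Since P(k|x) ∝ P(Z=k) f_k(x), the posterior odds are P(Z=i) f_i(x) / (P(Z=j) f_j(x)).
Component likelihoods at x = 2:
  L_I = 0.15·(1−0.15)^1 = 0.15·0.85 = 0.1275
  L_II = 0.48·(1−0.48)^1 = 0.48·0.52 = 0.2496
  L_III = 0.69·(1−0.69)^1 = 0.69·0.31 = 0.2139
  L_IV = 0.70·(1−0.70)^1 = 0.70·0.3 = 0.21
0.027807 / 0.052416 ≈ 0.5305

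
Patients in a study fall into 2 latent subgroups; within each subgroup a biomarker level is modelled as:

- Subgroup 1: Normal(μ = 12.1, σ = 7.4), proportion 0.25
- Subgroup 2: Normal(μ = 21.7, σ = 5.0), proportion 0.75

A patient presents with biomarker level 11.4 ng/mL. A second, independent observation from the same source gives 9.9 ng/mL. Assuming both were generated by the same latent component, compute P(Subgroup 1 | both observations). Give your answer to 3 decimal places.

0.951

P(component k | x) = P(Z=k)·f_k(x) / marginal(x), where marginal(x) = Σ_j P(Z=j)·f_j(x).
Since both observations come from the same component, the likelihood for component k is f_k(x₁)·f_k(x₂).
  p_1 = [(1/(7.4·√(2π)))·exp(−(11.4−12.1)²/(2·7.4²)) = 0.053911·exp(-0.00447) = 0.0536705] × [0.0515805] = 0.00276835
  p_2 = [(1/(5.0·√(2π)))·exp(−(11.4−21.7)²/(2·5.0²)) = 0.079788·exp(-2.12180) = 0.00955991] × [0.00492625] = 4.70946e-05
Prior × likelihood for each component:
  P(Z=1)·p_1 = 0.25 × 0.00276835 = 0.000692087
  P(Z=2)·p_2 = 0.75 × 4.70946e-05 = 3.53209e-05
Denominator: 0.000692087 + 3.53209e-05 = 0.000727408
So the posterior for Subgroup 1 is 0.000692087 / 0.000727408 ≈ 0.951.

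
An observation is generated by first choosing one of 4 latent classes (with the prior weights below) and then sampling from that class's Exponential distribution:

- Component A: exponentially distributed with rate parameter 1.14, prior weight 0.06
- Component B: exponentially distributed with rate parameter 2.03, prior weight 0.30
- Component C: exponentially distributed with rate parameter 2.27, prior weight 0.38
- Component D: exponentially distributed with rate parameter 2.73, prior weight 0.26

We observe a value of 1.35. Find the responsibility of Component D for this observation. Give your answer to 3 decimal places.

Apply Bayes' rule: the posterior for each component is proportional to its prior times its likelihood at x.
Component likelihoods at x = 1.35:
  p_A = 1.14·e^(−1.14·1.35) = 1.14·e^(−1.5390) = 0.244639
  p_B = 2.03·e^(−2.03·1.35) = 2.03·e^(−2.7405) = 0.131012
  p_C = 2.27·e^(−2.27·1.35) = 2.27·e^(−3.0645) = 0.105957
  p_D = 2.73·e^(−2.73·1.35) = 2.73·e^(−3.6855) = 0.068481
Unnormalised posteriors:
  π_A·p_A = 0.06 × 0.244639 = 0.0146783
  π_B·p_B = 0.30 × 0.131012 = 0.0393037
  π_C·p_C = 0.38 × 0.105957 = 0.0402637
  π_D·p_D = 0.26 × 0.068481 = 0.0178051
Sum: 0.0146783 + 0.0393037 + 0.0402637 + 0.0178051 = 0.112051
So the posterior for Component D is 0.0178051 / 0.112051 ≈ 0.159.

0.159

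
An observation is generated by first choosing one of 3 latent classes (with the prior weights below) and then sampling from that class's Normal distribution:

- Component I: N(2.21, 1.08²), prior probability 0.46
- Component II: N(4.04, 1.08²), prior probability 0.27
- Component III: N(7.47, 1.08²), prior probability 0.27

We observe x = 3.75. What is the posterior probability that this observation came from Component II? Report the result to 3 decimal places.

0.609

By Bayes' theorem, P(k | x) = w_k f_k(x) / Σ_j w_j f_j(x).
Component likelihoods at x = 3.75:
  f_I = (1/(1.08·√(2π)))·exp(−(3.75−2.21)²/(2·1.08²)) = 0.369391·exp(-1.01663) = 0.13365
  f_II = (1/(1.08·√(2π)))·exp(−(3.75−4.04)²/(2·1.08²)) = 0.369391·exp(-0.03605) = 0.356311
  f_III = (1/(1.08·√(2π)))·exp(−(3.75−7.47)²/(2·1.08²)) = 0.369391·exp(-5.93210) = 0.00097996
Unnormalised posteriors:
  w_I·f_I = 0.46 × 0.13365 = 0.0614789
  w_II·f_II = 0.27 × 0.356311 = 0.096204
  w_III·f_III = 0.27 × 0.00097996 = 0.000264589
Normaliser: 0.0614789 + 0.096204 + 0.000264589 = 0.157948
So the posterior for Component II is 0.096204 / 0.157948 ≈ 0.609.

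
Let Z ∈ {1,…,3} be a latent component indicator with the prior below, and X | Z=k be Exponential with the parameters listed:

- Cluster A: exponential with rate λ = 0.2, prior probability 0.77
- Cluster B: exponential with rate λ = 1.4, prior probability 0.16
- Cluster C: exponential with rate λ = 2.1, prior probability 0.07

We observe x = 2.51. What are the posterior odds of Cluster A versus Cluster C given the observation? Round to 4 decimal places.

The posterior odds equal the prior odds times the likelihood ratio: (P(Z=i)/P(Z=j))·(f_i(x)/f_j(x)).
Component likelihoods at x = 2.51:
  L_A = 0.2·e^(−0.2·2.51) = 0.2·e^(−0.5020) = 0.121064
  L_B = 1.4·e^(−1.4·2.51) = 1.4·e^(−3.5140) = 0.0416886
  L_C = 2.1·e^(−2.1·2.51) = 2.1·e^(−5.2710) = 0.0107908
Posterior odds = (P(Z=A)·L_A) / (P(Z=C)·L_C) = (0.77·0.121064) / (0.07·0.0107908) = 0.0932191 / 0.000755355 ≈ 123.4110

123.4110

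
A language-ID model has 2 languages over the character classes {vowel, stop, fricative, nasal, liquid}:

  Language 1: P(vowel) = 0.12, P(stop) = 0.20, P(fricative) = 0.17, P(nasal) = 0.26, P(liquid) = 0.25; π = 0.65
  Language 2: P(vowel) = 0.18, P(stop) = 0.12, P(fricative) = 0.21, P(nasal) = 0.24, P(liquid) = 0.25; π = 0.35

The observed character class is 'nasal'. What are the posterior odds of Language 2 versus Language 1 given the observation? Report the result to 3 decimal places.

0.497

Posterior odds = (P(Z=i) f_i(x)) / (P(Z=j) f_j(x)); the normalising sum cancels.
Evaluate each component's likelihood at the observed value:
  f_1 = 0.26
  f_2 = 0.24
Posterior odds = (P(Z=2)·f_2) / (P(Z=1)·f_1) = (0.35·0.24) / (0.65·0.26) = 0.084 / 0.169 ≈ 0.497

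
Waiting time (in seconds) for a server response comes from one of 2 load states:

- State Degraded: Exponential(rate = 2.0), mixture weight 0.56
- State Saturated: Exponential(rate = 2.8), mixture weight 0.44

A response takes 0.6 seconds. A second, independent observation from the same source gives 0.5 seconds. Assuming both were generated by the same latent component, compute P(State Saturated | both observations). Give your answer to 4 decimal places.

0.3898

P(component k | x) = π_k·f_k(x) / marginal(x), where marginal(x) = Σ_j π_j·f_j(x).
Since both observations come from the same component, the likelihood for component k is f_k(x₁)·f_k(x₂).
  f_Degraded = [0.602388] × [0.735759] = 0.443213
  f_Saturated = [0.521847] × [0.690471] = 0.360321
Weight by the priors:
  π_Degraded·f_Degraded = 0.56 × 0.443213 = 0.248199
  π_Saturated·f_Saturated = 0.44 × 0.360321 = 0.158541
Marginal: 0.248199 + 0.158541 = 0.40674
P(State Saturated | x₁, x₂) = 0.158541 / 0.40674 ≈ 0.3898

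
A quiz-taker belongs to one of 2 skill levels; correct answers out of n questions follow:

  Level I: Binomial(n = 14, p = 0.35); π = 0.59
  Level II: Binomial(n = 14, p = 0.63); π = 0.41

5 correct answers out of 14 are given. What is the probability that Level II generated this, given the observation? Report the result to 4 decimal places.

0.0761

Posterior ∝ prior × likelihood, so P(k | x) ∝ w_k f_k(x); normalise over all components.
Component likelihoods at x = 5 correct answers out of 14:
  L_I = C(14,5)·0.35^5·0.65^9 = 2002·0.00525219·0.0207119 = 0.217783
  L_II = C(14,5)·0.63^5·0.37^9 = 2002·0.0992437·0.000129962 = 0.0258216
Prior × likelihood for each component:
  w_I·L_I = 0.59 × 0.217783 = 0.128492
  w_II·L_II = 0.41 × 0.0258216 = 0.0105868
Normaliser: 0.128492 + 0.0105868 = 0.139079
So the posterior for Level II is 0.0105868 / 0.139079 ≈ 0.0761.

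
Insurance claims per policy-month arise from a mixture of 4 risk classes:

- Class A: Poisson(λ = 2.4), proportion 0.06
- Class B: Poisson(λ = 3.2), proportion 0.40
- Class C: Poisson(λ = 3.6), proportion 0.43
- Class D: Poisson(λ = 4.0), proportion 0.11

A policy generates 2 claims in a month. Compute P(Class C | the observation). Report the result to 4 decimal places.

The responsibility of component k is w_k f_k(x) divided by Σ_j w_j f_j(x).
Poisson probabilities:
  p_A = e^(−2.4)·2.4^2/2! = 0.261268
  p_B = e^(−3.2)·3.2^2/2! = 0.208702
  p_C = e^(−3.6)·3.6^2/2! = 0.177058
  p_D = e^(−4.0)·4.0^2/2! = 0.146525
Multiply by the mixture weights:
  w_A·p_A = 0.06 × 0.261268 = 0.0156761
  w_B·p_B = 0.40 × 0.208702 = 0.083481
  w_C·p_C = 0.43 × 0.177058 = 0.0761348
  w_D·p_D = 0.11 × 0.146525 = 0.0161178
Marginal: 0.0156761 + 0.083481 + 0.0761348 + 0.0161178 = 0.19141
Responsibility of Class C: 0.0761348 / 0.19141 ≈ 0.3978

0.3978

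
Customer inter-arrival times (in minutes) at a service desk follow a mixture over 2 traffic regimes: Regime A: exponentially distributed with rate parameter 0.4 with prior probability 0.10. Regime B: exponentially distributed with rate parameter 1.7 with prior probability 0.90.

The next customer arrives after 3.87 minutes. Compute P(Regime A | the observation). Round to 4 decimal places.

P(component k | x) = π_k·f_k(x) / marginal(x), where marginal(x) = Σ_j π_j·f_j(x).
Component likelihoods at x = 3.87 minutes:
  f_A = 0.4·e^(−0.4·3.87) = 0.4·e^(−1.5480) = 0.0850692
  f_B = 1.7·e^(−1.7·3.87) = 1.7·e^(−6.5790) = 0.0023617
Unnormalised posteriors:
  π_A·f_A = 0.10 × 0.0850692 = 0.00850692
  π_B·f_B = 0.90 × 0.0023617 = 0.00212553
Normaliser: 0.00850692 + 0.00212553 = 0.0106324
P(Regime A | x) = 0.00850692 / 0.0106324 ≈ 0.8001

0.8001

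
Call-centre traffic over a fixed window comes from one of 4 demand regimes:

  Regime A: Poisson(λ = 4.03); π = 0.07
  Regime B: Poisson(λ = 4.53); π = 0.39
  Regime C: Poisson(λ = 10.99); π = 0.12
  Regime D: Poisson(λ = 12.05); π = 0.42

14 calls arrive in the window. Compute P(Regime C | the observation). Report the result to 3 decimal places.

0.185

By Bayes' theorem, P(k | x) = w_k f_k(x) / Σ_j w_j f_j(x).
Poisson probabilities:
  p_A = e^(−4.03)·4.03^14/14! = 6.07653e-05
  p_B = e^(−4.53)·4.53^14/14! = 0.000189501
  p_C = e^(−10.99)·10.99^14/14! = 0.0725543
  p_D = e^(−12.05)·12.05^14/14! = 0.0912351
Weight by the priors:
  w_A·p_A = 0.07 × 6.07653e-05 = 4.25357e-06
  w_B·p_B = 0.39 × 0.000189501 = 7.39056e-05
  w_C·p_C = 0.12 × 0.0725543 = 0.00870651
  w_D·p_D = 0.42 × 0.0912351 = 0.0383187
Evidence: 4.25357e-06 + 7.39056e-05 + 0.00870651 + 0.0383187 = 0.0471034
So the posterior for Regime C is 0.00870651 / 0.0471034 ≈ 0.185.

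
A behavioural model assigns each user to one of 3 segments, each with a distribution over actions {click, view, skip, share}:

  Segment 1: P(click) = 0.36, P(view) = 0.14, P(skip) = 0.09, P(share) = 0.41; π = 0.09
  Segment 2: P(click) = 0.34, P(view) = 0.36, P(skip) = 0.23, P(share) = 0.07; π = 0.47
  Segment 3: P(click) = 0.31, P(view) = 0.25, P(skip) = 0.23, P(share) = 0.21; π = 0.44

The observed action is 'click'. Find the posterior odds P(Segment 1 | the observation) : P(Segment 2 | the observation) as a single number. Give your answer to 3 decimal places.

Since P(k|x) ∝ π_k f_k(x), the posterior odds are π_i f_i(x) / (π_j f_j(x)).
Categorical probabilities:
  f_1 = P(click | comp) = 0.36
  f_2 = P(click | comp) = 0.34
  f_3 = P(click | comp) = 0.31
Posterior odds = (π_1·f_1) / (π_2·f_2) = (0.09·0.36) / (0.47·0.34) = 0.0324 / 0.1598 ≈ 0.203

0.203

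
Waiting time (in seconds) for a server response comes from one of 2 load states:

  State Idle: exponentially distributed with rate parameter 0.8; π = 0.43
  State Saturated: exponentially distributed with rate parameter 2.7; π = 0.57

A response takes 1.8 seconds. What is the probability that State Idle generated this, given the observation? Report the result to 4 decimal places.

0.8723

Posterior ∝ prior × likelihood, so P(k | x) ∝ w_k f_k(x); normalise over all components.
Exponential densities:
  L_Idle = 0.8·e^(−0.8·1.8) = 0.8·e^(−1.4400) = 0.189542
  L_Saturated = 2.7·e^(−2.7·1.8) = 2.7·e^(−4.8600) = 0.0209263
Multiply by the mixture weights:
  w_Idle·L_Idle = 0.43 × 0.189542 = 0.0815031
  w_Saturated·L_Saturated = 0.57 × 0.0209263 = 0.011928
Normaliser: 0.0815031 + 0.011928 = 0.0934311
P(State Idle | data) = 0.0815031 / 0.0934311 ≈ 0.8723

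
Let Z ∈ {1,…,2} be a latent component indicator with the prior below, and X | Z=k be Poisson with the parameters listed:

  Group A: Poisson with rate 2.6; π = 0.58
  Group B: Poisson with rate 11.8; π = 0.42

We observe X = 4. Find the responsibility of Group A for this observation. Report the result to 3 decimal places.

Posterior ∝ prior × likelihood, so P(k | x) ∝ π_k f_k(x); normalise over all components.
Evaluate each component's likelihood at the observed value:
  f_A = 0.141422
  f_B = 0.00606236
Prior × likelihood for each component:
  π_A·f_A = 0.58 × 0.141422 = 0.0820247
  π_B·f_B = 0.42 × 0.00606236 = 0.00254619
Evidence: 0.0820247 + 0.00254619 = 0.0845709
So the posterior for Group A is 0.0820247 / 0.0845709 ≈ 0.970.

0.970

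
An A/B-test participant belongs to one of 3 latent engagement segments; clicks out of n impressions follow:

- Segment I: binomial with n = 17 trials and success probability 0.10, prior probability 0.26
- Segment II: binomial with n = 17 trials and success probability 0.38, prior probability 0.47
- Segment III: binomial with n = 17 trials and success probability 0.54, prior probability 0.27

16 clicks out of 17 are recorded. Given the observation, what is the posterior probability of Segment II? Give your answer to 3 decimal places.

Posterior ∝ prior × likelihood, so P(k | x) ∝ w_k f_k(x); normalise over all components.
Component likelihoods at x = 16 clicks out of 17:
  p_I = 1.53e-15
  p_II = 1.99241e-06
  p_III = 0.000408796
Weight by the priors:
  w_I·p_I = 0.26 × 1.53e-15 = 3.978e-16
  w_II·p_II = 0.47 × 1.99241e-06 = 9.36432e-07
  w_III·p_III = 0.27 × 0.000408796 = 0.000110375
Normaliser: 3.978e-16 + 9.36432e-07 + 0.000110375 = 0.000111311
So the posterior for Segment II is 9.36432e-07 / 0.000111311 ≈ 0.008.

0.008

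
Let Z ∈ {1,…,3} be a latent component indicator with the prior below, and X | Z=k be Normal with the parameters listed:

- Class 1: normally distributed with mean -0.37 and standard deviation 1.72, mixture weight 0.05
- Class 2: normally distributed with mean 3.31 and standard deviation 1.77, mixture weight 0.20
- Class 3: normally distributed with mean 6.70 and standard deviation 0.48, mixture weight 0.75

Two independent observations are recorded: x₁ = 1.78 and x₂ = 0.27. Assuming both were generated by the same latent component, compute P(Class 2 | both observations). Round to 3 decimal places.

P(component k | x) = w_k·f_k(x) / marginal(x), where marginal(x) = Σ_j w_j·f_j(x).
Since both observations come from the same component, the likelihood for component k is f_k(x₁)·f_k(x₂).
  p_1 = [(1/(1.72·√(2π)))·exp(−(1.78−-0.37)²/(2·1.72²)) = 0.231943·exp(-0.78125) = 0.106191] × [0.21643] = 0.022983
  p_2 = [(1/(1.77·√(2π)))·exp(−(1.78−3.31)²/(2·1.77²)) = 0.225391·exp(-0.37360) = 0.155126] × [0.0515684] = 0.00799961
  p_3 = [(1/(0.48·√(2π)))·exp(−(1.78−6.70)²/(2·0.48²)) = 0.831130·exp(-52.53125) = 1.27537e-23] × [8.97335e-40] = 1.14444e-62
Unnormalised posteriors:
  w_1·p_1 = 0.05 × 0.022983 = 0.00114915
  w_2·p_2 = 0.20 × 0.00799961 = 0.00159992
  w_3·p_3 = 0.75 × 1.14444e-62 = 8.58327e-63
Denominator: 0.00114915 + 0.00159992 + 8.58327e-63 = 0.00274907
P(Class 2 | data) = 0.00159992 / 0.00274907 ≈ 0.582

0.582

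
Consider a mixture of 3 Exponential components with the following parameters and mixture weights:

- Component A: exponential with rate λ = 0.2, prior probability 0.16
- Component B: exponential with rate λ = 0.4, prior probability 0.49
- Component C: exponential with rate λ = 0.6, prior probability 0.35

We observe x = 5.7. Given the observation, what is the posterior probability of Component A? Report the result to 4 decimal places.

0.2755

P(component k | x) = w_k·f_k(x) / marginal(x), where marginal(x) = Σ_j w_j·f_j(x).
Component likelihoods at x = 5.7:
  f_A = 0.0639638
  f_B = 0.0409137
  f_C = 0.0196275
Multiply by the mixture weights:
  w_A·f_A = 0.16 × 0.0639638 = 0.0102342
  w_B·f_B = 0.49 × 0.0409137 = 0.0200477
  w_C·f_C = 0.35 × 0.0196275 = 0.00686961
Denominator: 0.0102342 + 0.0200477 + 0.00686961 = 0.0371515
Responsibility of Component A: 0.0102342 / 0.0371515 ≈ 0.2755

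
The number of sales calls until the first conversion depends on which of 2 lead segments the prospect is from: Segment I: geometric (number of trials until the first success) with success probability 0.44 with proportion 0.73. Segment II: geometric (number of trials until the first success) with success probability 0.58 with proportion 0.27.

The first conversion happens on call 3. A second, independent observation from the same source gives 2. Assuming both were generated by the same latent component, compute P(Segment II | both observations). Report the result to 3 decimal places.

By Bayes' theorem, P(k | x) = P(Z=k) f_k(x) / Σ_j P(Z=j) f_j(x).
Since both observations come from the same component, the likelihood for component k is f_k(x₁)·f_k(x₂).
  f_I = [0.44·(1−0.44)^2 = 0.44·0.3136 = 0.137984] × [0.2464] = 0.0339993
  f_II = [0.58·(1−0.58)^2 = 0.58·0.1764 = 0.102312] × [0.2436] = 0.0249232
Unnormalised posteriors:
  P(Z=I)·f_I = 0.73 × 0.0339993 = 0.0248195
  P(Z=II)·f_II = 0.27 × 0.0249232 = 0.00672926
Evidence: 0.0248195 + 0.00672926 = 0.0315487
So the posterior for Segment II is 0.00672926 / 0.0315487 ≈ 0.213.

0.213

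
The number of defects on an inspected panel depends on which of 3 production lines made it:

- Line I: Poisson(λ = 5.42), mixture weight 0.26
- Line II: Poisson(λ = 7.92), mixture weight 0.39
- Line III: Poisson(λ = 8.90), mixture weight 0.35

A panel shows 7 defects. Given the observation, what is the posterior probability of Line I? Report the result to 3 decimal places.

By Bayes' theorem, P(k | x) = w_k f_k(x) / Σ_j w_j f_j(x).
Poisson probabilities:
  p_I = e^(−5.42)·5.42^7/7! = 0.120695
  p_II = e^(−7.92)·7.92^7/7! = 0.14094
  p_III = e^(−8.90)·8.90^7/7! = 0.119696
Multiply by the mixture weights:
  w_I·p_I = 0.26 × 0.120695 = 0.0313806
  w_II·p_II = 0.39 × 0.14094 = 0.0549665
  w_III·p_III = 0.35 × 0.119696 = 0.0418935
Denominator: 0.0313806 + 0.0549665 + 0.0418935 = 0.128241
P(Line I | data) = 0.0313806 / 0.128241 ≈ 0.245

0.245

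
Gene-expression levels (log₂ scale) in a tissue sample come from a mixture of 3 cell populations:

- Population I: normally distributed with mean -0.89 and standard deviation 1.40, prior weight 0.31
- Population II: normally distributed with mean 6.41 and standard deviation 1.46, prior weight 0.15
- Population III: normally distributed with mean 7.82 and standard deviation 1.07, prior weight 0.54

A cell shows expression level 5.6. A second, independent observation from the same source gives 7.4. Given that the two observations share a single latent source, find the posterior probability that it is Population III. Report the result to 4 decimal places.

The responsibility of component k is P(Z=k) f_k(x) divided by Σ_j P(Z=j) f_j(x).
Since both observations come from the same component, the likelihood for component k is f_k(x₁)·f_k(x₂).
  f_I = [(1/(1.40·√(2π)))·exp(−(5.6−-0.89)²/(2·1.40²)) = 0.284959·exp(-10.74492) = 6.14216e-06] × [6.93234e-09] = 4.25795e-14
  f_II = [(1/(1.46·√(2π)))·exp(−(5.6−6.41)²/(2·1.46²)) = 0.273248·exp(-0.15390) = 0.234272] × [0.217127] = 0.0508667
  f_III = [(1/(1.07·√(2π)))·exp(−(5.6−7.82)²/(2·1.07²)) = 0.372843·exp(-2.15233) = 0.0433294] × [0.345199] = 0.0149572
Multiply by the mixture weights:
  P(Z=I)·f_I = 0.31 × 4.25795e-14 = 1.31996e-14
  P(Z=II)·f_II = 0.15 × 0.0508667 = 0.00763001
  P(Z=III)·f_III = 0.54 × 0.0149572 = 0.00807691
Denominator: 1.31996e-14 + 0.00763001 + 0.00807691 = 0.0157069
P(Population III | x) ≈ 0.5142

0.5142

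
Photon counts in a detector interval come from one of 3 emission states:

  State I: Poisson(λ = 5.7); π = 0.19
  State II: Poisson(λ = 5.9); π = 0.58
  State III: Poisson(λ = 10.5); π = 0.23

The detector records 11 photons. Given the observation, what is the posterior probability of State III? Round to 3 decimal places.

0.640

By Bayes' theorem, P(k | x) = π_k f_k(x) / Σ_j π_j f_j(x).
Component likelihoods at x = 11 photons:
  f_I = e^(−5.7)·5.7^11/11! = 0.0172977
  f_II = e^(−5.9)·5.9^11/11! = 0.0206956
  f_III = e^(−10.5)·10.5^11/11! = 0.117987
Unnormalised posteriors:
  π_I·f_I = 0.19 × 0.0172977 = 0.00328657
  π_II·f_II = 0.58 × 0.0206956 = 0.0120035
  π_III·f_III = 0.23 × 0.117987 = 0.027137
Marginal: 0.00328657 + 0.0120035 + 0.027137 = 0.0424271
So the posterior for State III is 0.027137 / 0.0424271 ≈ 0.640.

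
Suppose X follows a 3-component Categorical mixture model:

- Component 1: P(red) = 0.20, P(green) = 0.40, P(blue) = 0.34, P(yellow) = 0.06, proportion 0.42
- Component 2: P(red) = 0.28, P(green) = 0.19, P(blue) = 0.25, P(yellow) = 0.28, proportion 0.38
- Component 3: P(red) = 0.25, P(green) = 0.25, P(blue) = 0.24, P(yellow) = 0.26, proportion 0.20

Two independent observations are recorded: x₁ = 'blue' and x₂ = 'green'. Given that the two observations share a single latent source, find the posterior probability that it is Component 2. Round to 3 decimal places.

By Bayes' theorem, P(k | x) = π_k f_k(x) / Σ_j π_j f_j(x).
Since both observations come from the same component, the likelihood for component k is f_k(x₁)·f_k(x₂).
  p_1 = [0.34] × [0.4] = 0.136
  p_2 = [0.25] × [0.19] = 0.0475
  p_3 = [0.24] × [0.25] = 0.06
Prior × likelihood for each component:
  π_1·p_1 = 0.42 × 0.136 = 0.05712
  π_2·p_2 = 0.38 × 0.0475 = 0.01805
  π_3·p_3 = 0.20 × 0.06 = 0.012
Sum: 0.05712 + 0.01805 + 0.012 = 0.08717
P(Component 2 | x₁, x₂) ≈ 0.207

0.207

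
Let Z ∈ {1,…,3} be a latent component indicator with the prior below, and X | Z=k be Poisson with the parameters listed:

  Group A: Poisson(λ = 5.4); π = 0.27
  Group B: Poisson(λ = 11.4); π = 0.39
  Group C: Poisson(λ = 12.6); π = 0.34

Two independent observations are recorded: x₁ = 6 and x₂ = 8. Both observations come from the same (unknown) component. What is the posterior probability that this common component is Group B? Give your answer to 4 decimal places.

0.2199

Posterior ∝ prior × likelihood, so P(k | x) ∝ π_k f_k(x); normalise over all components.
Since both observations come from the same component, the likelihood for component k is f_k(x₁)·f_k(x₂).
  p_A = [e^(−5.4)·5.4^6/6! = 0.155539] × [0.0809915] = 0.0125974
  p_B = [e^(−11.4)·11.4^6/6! = 0.0341303] × [0.0792066] = 0.00270334
  p_C = [e^(−12.6)·12.6^6/6! = 0.0187405] × [0.0531292] = 0.000995666
Multiply by the mixture weights:
  π_A·p_A = 0.27 × 0.0125974 = 0.00340128
  π_B·p_B = 0.39 × 0.00270334 = 0.0010543
  π_C·p_C = 0.34 × 0.000995666 = 0.000338526
Evidence: 0.00340128 + 0.0010543 + 0.000338526 = 0.00479411
P(Group B | x₁, x₂) = 0.0010543 / 0.00479411 ≈ 0.2199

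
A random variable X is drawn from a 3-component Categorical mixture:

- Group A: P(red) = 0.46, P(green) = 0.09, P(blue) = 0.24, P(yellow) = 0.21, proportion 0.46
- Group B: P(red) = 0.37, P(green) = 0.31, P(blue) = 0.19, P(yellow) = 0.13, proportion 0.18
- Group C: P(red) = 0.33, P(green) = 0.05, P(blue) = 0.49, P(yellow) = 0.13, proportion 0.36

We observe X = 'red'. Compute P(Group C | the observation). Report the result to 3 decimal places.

Apply Bayes' rule: the posterior for each component is proportional to its prior times its likelihood at x.
Categorical probabilities:
  f_A = 0.46
  f_B = 0.37
  f_C = 0.33
Prior × likelihood for each component:
  w_A·f_A = 0.46 × 0.46 = 0.2116
  w_B·f_B = 0.18 × 0.37 = 0.0666
  w_C·f_C = 0.36 × 0.33 = 0.1188
Denominator: 0.2116 + 0.0666 + 0.1188 = 0.397
Responsibility of Group C: 0.1188 / 0.397 ≈ 0.299

0.299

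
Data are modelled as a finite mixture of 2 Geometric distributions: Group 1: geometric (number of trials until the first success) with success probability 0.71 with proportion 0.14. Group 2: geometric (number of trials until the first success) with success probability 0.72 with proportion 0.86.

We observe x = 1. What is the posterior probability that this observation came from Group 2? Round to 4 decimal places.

By Bayes' theorem, P(k | x) = π_k f_k(x) / Σ_j π_j f_j(x).
Geometric probabilities:
  p_1 = 0.71·(1−0.71)^0 = 0.71·1 = 0.71
  p_2 = 0.72·(1−0.72)^0 = 0.72·1 = 0.72
Multiply by the mixture weights:
  π_1·p_1 = 0.14 × 0.71 = 0.0994
  π_2·p_2 = 0.86 × 0.72 = 0.6192
Normaliser: 0.0994 + 0.6192 = 0.7186
P(Group 2 | 1) ≈ 0.8617

0.8617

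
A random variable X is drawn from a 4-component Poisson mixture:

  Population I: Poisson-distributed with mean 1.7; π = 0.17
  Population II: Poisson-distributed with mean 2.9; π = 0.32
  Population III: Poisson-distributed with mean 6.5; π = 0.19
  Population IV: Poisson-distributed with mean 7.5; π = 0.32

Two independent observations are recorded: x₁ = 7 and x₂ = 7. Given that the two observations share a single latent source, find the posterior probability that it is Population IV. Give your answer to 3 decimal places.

The responsibility of component k is P(Z=k) f_k(x) divided by Σ_j P(Z=j) f_j(x).
Since both observations come from the same component, the likelihood for component k is f_k(x₁)·f_k(x₂).
  L_I = [0.00148734] × [0.00148734] = 2.21219e-06
  L_II = [0.0188322] × [0.0188322] = 0.000354652
  L_III = [0.146234] × [0.146234] = 0.0213844
  L_IV = [0.146484] × [0.146484] = 0.0214575
Multiply by the mixture weights:
  P(Z=I)·L_I = 0.17 × 2.21219e-06 = 3.76072e-07
  P(Z=II)·L_II = 0.32 × 0.000354652 = 0.000113489
  P(Z=III)·L_III = 0.19 × 0.0213844 = 0.00406304
  P(Z=IV)·L_IV = 0.32 × 0.0214575 = 0.0068664
Evidence: 3.76072e-07 + 0.000113489 + 0.00406304 + 0.0068664 = 0.0110433
Responsibility of Population IV: 0.0068664 / 0.0110433 ≈ 0.622

0.622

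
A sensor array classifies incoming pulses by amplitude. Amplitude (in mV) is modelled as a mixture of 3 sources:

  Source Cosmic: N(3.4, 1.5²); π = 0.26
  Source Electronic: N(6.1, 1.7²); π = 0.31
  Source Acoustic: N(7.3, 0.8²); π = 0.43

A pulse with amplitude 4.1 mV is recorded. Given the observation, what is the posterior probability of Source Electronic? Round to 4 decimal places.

0.3697

The responsibility of component k is P(Z=k) f_k(x) divided by Σ_j P(Z=j) f_j(x).
Component likelihoods at x = 4.1 mV:
  f_Cosmic = 0.238522
  f_Electronic = 0.117466
  f_Acoustic = 0.000167288
Multiply by the mixture weights:
  P(Z=Cosmic)·f_Cosmic = 0.26 × 0.238522 = 0.0620158
  P(Z=Electronic)·f_Electronic = 0.31 × 0.117466 = 0.0364144
  P(Z=Acoustic)·f_Acoustic = 0.43 × 0.000167288 = 7.19337e-05
Normaliser: 0.0620158 + 0.0364144 + 7.19337e-05 = 0.0985021
P(Source Electronic | 4.1 mV) = 0.0364144 / 0.0985021 ≈ 0.3697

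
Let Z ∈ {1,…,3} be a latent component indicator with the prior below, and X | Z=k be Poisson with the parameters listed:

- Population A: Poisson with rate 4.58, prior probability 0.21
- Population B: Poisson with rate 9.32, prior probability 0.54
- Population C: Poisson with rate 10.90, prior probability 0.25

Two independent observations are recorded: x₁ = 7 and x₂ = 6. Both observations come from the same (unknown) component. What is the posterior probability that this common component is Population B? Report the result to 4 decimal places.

0.6073

Posterior ∝ prior × likelihood, so P(k | x) ∝ π_k f_k(x); normalise over all components.
Since both observations come from the same component, the likelihood for component k is f_k(x₁)·f_k(x₂).
  f_A = [0.086012] × [0.131459] = 0.0113071
  f_B = [0.108607] × [0.0815715] = 0.0088592
  f_C = [0.0669492] × [0.0429949] = 0.00287847
Prior × likelihood for each component:
  π_A·f_A = 0.21 × 0.0113071 = 0.00237449
  π_B·f_B = 0.54 × 0.0088592 = 0.00478397
  π_C·f_C = 0.25 × 0.00287847 = 0.000719618
Marginal: 0.00237449 + 0.00478397 + 0.000719618 = 0.00787808
P(Population B | x₁,x₂) ≈ 0.6073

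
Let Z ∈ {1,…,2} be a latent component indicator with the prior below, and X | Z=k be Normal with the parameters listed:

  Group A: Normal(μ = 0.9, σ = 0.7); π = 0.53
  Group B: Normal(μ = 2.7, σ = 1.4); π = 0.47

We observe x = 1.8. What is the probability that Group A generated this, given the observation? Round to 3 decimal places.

0.548

The responsibility of component k is π_k f_k(x) divided by Σ_j π_j f_j(x).
Evaluate each component's likelihood at the observed value:
  f_A = 0.249376
  f_B = 0.231762
Multiply by the mixture weights:
  π_A·f_A = 0.53 × 0.249376 = 0.132169
  π_B·f_B = 0.47 × 0.231762 = 0.108928
Normaliser: 0.132169 + 0.108928 = 0.241097
P(Group A | the observation) ≈ 0.548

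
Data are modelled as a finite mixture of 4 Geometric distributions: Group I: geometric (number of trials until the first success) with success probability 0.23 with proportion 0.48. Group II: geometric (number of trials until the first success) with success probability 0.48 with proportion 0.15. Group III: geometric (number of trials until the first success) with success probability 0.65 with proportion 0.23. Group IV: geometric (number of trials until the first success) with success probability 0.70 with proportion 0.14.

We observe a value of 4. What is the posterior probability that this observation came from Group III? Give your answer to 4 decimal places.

0.0921

P(component k | x) = P(Z=k)·f_k(x) / marginal(x), where marginal(x) = Σ_j P(Z=j)·f_j(x).
Evaluate each component's likelihood at the observed value:
  p_I = 0.105003
  p_II = 0.0674918
  p_III = 0.0278687
  p_IV = 0.0189
Prior × likelihood for each component:
  P(Z=I)·p_I = 0.48 × 0.105003 = 0.0504012
  P(Z=II)·p_II = 0.15 × 0.0674918 = 0.0101238
  P(Z=III)·p_III = 0.23 × 0.0278687 = 0.00640981
  P(Z=IV)·p_IV = 0.14 × 0.0189 = 0.002646
Normaliser: 0.0504012 + 0.0101238 + 0.00640981 + 0.002646 = 0.0695808
P(Group III | the observation) ≈ 0.0921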